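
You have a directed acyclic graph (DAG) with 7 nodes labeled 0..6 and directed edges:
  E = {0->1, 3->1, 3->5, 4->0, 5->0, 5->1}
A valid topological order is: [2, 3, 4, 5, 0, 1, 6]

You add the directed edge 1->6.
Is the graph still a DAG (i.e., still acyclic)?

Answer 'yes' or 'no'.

Answer: yes

Derivation:
Given toposort: [2, 3, 4, 5, 0, 1, 6]
Position of 1: index 5; position of 6: index 6
New edge 1->6: forward
Forward edge: respects the existing order. Still a DAG, same toposort still valid.
Still a DAG? yes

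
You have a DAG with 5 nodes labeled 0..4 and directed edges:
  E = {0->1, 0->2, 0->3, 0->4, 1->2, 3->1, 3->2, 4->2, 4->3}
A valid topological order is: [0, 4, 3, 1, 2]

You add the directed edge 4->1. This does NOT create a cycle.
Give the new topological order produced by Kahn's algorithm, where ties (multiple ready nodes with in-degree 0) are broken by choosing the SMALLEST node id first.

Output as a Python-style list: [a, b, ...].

Old toposort: [0, 4, 3, 1, 2]
Added edge: 4->1
Position of 4 (1) < position of 1 (3). Old order still valid.
Run Kahn's algorithm (break ties by smallest node id):
  initial in-degrees: [0, 3, 4, 2, 1]
  ready (indeg=0): [0]
  pop 0: indeg[1]->2; indeg[2]->3; indeg[3]->1; indeg[4]->0 | ready=[4] | order so far=[0]
  pop 4: indeg[1]->1; indeg[2]->2; indeg[3]->0 | ready=[3] | order so far=[0, 4]
  pop 3: indeg[1]->0; indeg[2]->1 | ready=[1] | order so far=[0, 4, 3]
  pop 1: indeg[2]->0 | ready=[2] | order so far=[0, 4, 3, 1]
  pop 2: no out-edges | ready=[] | order so far=[0, 4, 3, 1, 2]
  Result: [0, 4, 3, 1, 2]

Answer: [0, 4, 3, 1, 2]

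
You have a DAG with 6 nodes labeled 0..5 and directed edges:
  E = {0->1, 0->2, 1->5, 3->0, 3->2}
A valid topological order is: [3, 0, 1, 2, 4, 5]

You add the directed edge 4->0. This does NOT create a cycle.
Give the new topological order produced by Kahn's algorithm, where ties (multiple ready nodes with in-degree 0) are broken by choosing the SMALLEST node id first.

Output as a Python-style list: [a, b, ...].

Answer: [3, 4, 0, 1, 2, 5]

Derivation:
Old toposort: [3, 0, 1, 2, 4, 5]
Added edge: 4->0
Position of 4 (4) > position of 0 (1). Must reorder: 4 must now come before 0.
Run Kahn's algorithm (break ties by smallest node id):
  initial in-degrees: [2, 1, 2, 0, 0, 1]
  ready (indeg=0): [3, 4]
  pop 3: indeg[0]->1; indeg[2]->1 | ready=[4] | order so far=[3]
  pop 4: indeg[0]->0 | ready=[0] | order so far=[3, 4]
  pop 0: indeg[1]->0; indeg[2]->0 | ready=[1, 2] | order so far=[3, 4, 0]
  pop 1: indeg[5]->0 | ready=[2, 5] | order so far=[3, 4, 0, 1]
  pop 2: no out-edges | ready=[5] | order so far=[3, 4, 0, 1, 2]
  pop 5: no out-edges | ready=[] | order so far=[3, 4, 0, 1, 2, 5]
  Result: [3, 4, 0, 1, 2, 5]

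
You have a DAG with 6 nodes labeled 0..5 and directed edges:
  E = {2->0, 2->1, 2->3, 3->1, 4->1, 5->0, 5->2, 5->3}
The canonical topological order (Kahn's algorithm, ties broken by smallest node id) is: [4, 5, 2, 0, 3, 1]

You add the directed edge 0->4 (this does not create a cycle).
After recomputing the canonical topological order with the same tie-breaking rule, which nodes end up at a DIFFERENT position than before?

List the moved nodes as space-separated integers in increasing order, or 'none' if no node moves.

Answer: 0 2 3 4 5

Derivation:
Old toposort: [4, 5, 2, 0, 3, 1]
Added edge 0->4
Recompute Kahn (smallest-id tiebreak):
  initial in-degrees: [2, 3, 1, 2, 1, 0]
  ready (indeg=0): [5]
  pop 5: indeg[0]->1; indeg[2]->0; indeg[3]->1 | ready=[2] | order so far=[5]
  pop 2: indeg[0]->0; indeg[1]->2; indeg[3]->0 | ready=[0, 3] | order so far=[5, 2]
  pop 0: indeg[4]->0 | ready=[3, 4] | order so far=[5, 2, 0]
  pop 3: indeg[1]->1 | ready=[4] | order so far=[5, 2, 0, 3]
  pop 4: indeg[1]->0 | ready=[1] | order so far=[5, 2, 0, 3, 4]
  pop 1: no out-edges | ready=[] | order so far=[5, 2, 0, 3, 4, 1]
New canonical toposort: [5, 2, 0, 3, 4, 1]
Compare positions:
  Node 0: index 3 -> 2 (moved)
  Node 1: index 5 -> 5 (same)
  Node 2: index 2 -> 1 (moved)
  Node 3: index 4 -> 3 (moved)
  Node 4: index 0 -> 4 (moved)
  Node 5: index 1 -> 0 (moved)
Nodes that changed position: 0 2 3 4 5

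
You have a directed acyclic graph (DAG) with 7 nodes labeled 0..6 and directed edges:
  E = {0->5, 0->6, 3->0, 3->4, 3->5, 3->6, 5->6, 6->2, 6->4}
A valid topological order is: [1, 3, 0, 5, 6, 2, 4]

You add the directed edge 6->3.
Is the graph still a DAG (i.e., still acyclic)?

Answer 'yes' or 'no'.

Given toposort: [1, 3, 0, 5, 6, 2, 4]
Position of 6: index 4; position of 3: index 1
New edge 6->3: backward (u after v in old order)
Backward edge: old toposort is now invalid. Check if this creates a cycle.
Does 3 already reach 6? Reachable from 3: [0, 2, 3, 4, 5, 6]. YES -> cycle!
Still a DAG? no

Answer: no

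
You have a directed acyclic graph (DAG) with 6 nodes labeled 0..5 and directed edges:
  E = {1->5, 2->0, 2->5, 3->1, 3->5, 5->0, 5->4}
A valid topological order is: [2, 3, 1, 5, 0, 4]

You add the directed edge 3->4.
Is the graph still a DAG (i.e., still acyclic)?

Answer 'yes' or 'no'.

Given toposort: [2, 3, 1, 5, 0, 4]
Position of 3: index 1; position of 4: index 5
New edge 3->4: forward
Forward edge: respects the existing order. Still a DAG, same toposort still valid.
Still a DAG? yes

Answer: yes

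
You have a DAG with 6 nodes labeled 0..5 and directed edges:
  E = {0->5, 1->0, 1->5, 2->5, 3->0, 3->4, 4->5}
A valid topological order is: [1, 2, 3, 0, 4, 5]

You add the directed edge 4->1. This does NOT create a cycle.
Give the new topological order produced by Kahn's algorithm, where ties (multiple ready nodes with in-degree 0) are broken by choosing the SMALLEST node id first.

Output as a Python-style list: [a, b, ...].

Old toposort: [1, 2, 3, 0, 4, 5]
Added edge: 4->1
Position of 4 (4) > position of 1 (0). Must reorder: 4 must now come before 1.
Run Kahn's algorithm (break ties by smallest node id):
  initial in-degrees: [2, 1, 0, 0, 1, 4]
  ready (indeg=0): [2, 3]
  pop 2: indeg[5]->3 | ready=[3] | order so far=[2]
  pop 3: indeg[0]->1; indeg[4]->0 | ready=[4] | order so far=[2, 3]
  pop 4: indeg[1]->0; indeg[5]->2 | ready=[1] | order so far=[2, 3, 4]
  pop 1: indeg[0]->0; indeg[5]->1 | ready=[0] | order so far=[2, 3, 4, 1]
  pop 0: indeg[5]->0 | ready=[5] | order so far=[2, 3, 4, 1, 0]
  pop 5: no out-edges | ready=[] | order so far=[2, 3, 4, 1, 0, 5]
  Result: [2, 3, 4, 1, 0, 5]

Answer: [2, 3, 4, 1, 0, 5]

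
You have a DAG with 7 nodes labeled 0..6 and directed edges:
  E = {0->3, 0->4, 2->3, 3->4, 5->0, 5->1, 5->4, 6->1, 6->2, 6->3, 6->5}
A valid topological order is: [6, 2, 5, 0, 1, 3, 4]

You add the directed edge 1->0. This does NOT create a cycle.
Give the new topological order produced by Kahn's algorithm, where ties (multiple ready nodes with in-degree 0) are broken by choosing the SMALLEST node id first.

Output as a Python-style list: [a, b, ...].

Old toposort: [6, 2, 5, 0, 1, 3, 4]
Added edge: 1->0
Position of 1 (4) > position of 0 (3). Must reorder: 1 must now come before 0.
Run Kahn's algorithm (break ties by smallest node id):
  initial in-degrees: [2, 2, 1, 3, 3, 1, 0]
  ready (indeg=0): [6]
  pop 6: indeg[1]->1; indeg[2]->0; indeg[3]->2; indeg[5]->0 | ready=[2, 5] | order so far=[6]
  pop 2: indeg[3]->1 | ready=[5] | order so far=[6, 2]
  pop 5: indeg[0]->1; indeg[1]->0; indeg[4]->2 | ready=[1] | order so far=[6, 2, 5]
  pop 1: indeg[0]->0 | ready=[0] | order so far=[6, 2, 5, 1]
  pop 0: indeg[3]->0; indeg[4]->1 | ready=[3] | order so far=[6, 2, 5, 1, 0]
  pop 3: indeg[4]->0 | ready=[4] | order so far=[6, 2, 5, 1, 0, 3]
  pop 4: no out-edges | ready=[] | order so far=[6, 2, 5, 1, 0, 3, 4]
  Result: [6, 2, 5, 1, 0, 3, 4]

Answer: [6, 2, 5, 1, 0, 3, 4]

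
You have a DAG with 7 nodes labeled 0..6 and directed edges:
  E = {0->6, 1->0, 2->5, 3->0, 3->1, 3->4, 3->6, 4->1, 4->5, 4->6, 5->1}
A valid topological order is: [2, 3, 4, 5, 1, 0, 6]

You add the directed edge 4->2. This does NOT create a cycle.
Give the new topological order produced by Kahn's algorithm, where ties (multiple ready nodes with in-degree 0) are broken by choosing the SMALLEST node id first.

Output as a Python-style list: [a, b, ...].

Answer: [3, 4, 2, 5, 1, 0, 6]

Derivation:
Old toposort: [2, 3, 4, 5, 1, 0, 6]
Added edge: 4->2
Position of 4 (2) > position of 2 (0). Must reorder: 4 must now come before 2.
Run Kahn's algorithm (break ties by smallest node id):
  initial in-degrees: [2, 3, 1, 0, 1, 2, 3]
  ready (indeg=0): [3]
  pop 3: indeg[0]->1; indeg[1]->2; indeg[4]->0; indeg[6]->2 | ready=[4] | order so far=[3]
  pop 4: indeg[1]->1; indeg[2]->0; indeg[5]->1; indeg[6]->1 | ready=[2] | order so far=[3, 4]
  pop 2: indeg[5]->0 | ready=[5] | order so far=[3, 4, 2]
  pop 5: indeg[1]->0 | ready=[1] | order so far=[3, 4, 2, 5]
  pop 1: indeg[0]->0 | ready=[0] | order so far=[3, 4, 2, 5, 1]
  pop 0: indeg[6]->0 | ready=[6] | order so far=[3, 4, 2, 5, 1, 0]
  pop 6: no out-edges | ready=[] | order so far=[3, 4, 2, 5, 1, 0, 6]
  Result: [3, 4, 2, 5, 1, 0, 6]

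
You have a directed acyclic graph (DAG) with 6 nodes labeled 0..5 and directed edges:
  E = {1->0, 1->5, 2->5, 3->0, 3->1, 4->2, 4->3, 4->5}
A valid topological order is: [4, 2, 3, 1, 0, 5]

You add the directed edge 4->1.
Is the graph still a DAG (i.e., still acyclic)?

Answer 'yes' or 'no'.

Given toposort: [4, 2, 3, 1, 0, 5]
Position of 4: index 0; position of 1: index 3
New edge 4->1: forward
Forward edge: respects the existing order. Still a DAG, same toposort still valid.
Still a DAG? yes

Answer: yes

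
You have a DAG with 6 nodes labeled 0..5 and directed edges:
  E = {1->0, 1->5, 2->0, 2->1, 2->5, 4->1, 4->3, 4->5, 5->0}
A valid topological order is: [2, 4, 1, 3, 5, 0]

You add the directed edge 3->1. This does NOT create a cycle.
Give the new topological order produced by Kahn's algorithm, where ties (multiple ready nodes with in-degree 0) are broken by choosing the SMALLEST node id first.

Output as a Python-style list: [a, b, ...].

Old toposort: [2, 4, 1, 3, 5, 0]
Added edge: 3->1
Position of 3 (3) > position of 1 (2). Must reorder: 3 must now come before 1.
Run Kahn's algorithm (break ties by smallest node id):
  initial in-degrees: [3, 3, 0, 1, 0, 3]
  ready (indeg=0): [2, 4]
  pop 2: indeg[0]->2; indeg[1]->2; indeg[5]->2 | ready=[4] | order so far=[2]
  pop 4: indeg[1]->1; indeg[3]->0; indeg[5]->1 | ready=[3] | order so far=[2, 4]
  pop 3: indeg[1]->0 | ready=[1] | order so far=[2, 4, 3]
  pop 1: indeg[0]->1; indeg[5]->0 | ready=[5] | order so far=[2, 4, 3, 1]
  pop 5: indeg[0]->0 | ready=[0] | order so far=[2, 4, 3, 1, 5]
  pop 0: no out-edges | ready=[] | order so far=[2, 4, 3, 1, 5, 0]
  Result: [2, 4, 3, 1, 5, 0]

Answer: [2, 4, 3, 1, 5, 0]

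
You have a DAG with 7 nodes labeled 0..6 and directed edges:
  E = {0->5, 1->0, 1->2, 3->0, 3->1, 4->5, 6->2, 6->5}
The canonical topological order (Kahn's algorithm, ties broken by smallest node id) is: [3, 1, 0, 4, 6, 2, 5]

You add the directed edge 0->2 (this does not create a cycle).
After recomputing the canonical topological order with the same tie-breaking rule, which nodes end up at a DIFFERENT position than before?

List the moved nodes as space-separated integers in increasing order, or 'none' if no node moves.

Answer: none

Derivation:
Old toposort: [3, 1, 0, 4, 6, 2, 5]
Added edge 0->2
Recompute Kahn (smallest-id tiebreak):
  initial in-degrees: [2, 1, 3, 0, 0, 3, 0]
  ready (indeg=0): [3, 4, 6]
  pop 3: indeg[0]->1; indeg[1]->0 | ready=[1, 4, 6] | order so far=[3]
  pop 1: indeg[0]->0; indeg[2]->2 | ready=[0, 4, 6] | order so far=[3, 1]
  pop 0: indeg[2]->1; indeg[5]->2 | ready=[4, 6] | order so far=[3, 1, 0]
  pop 4: indeg[5]->1 | ready=[6] | order so far=[3, 1, 0, 4]
  pop 6: indeg[2]->0; indeg[5]->0 | ready=[2, 5] | order so far=[3, 1, 0, 4, 6]
  pop 2: no out-edges | ready=[5] | order so far=[3, 1, 0, 4, 6, 2]
  pop 5: no out-edges | ready=[] | order so far=[3, 1, 0, 4, 6, 2, 5]
New canonical toposort: [3, 1, 0, 4, 6, 2, 5]
Compare positions:
  Node 0: index 2 -> 2 (same)
  Node 1: index 1 -> 1 (same)
  Node 2: index 5 -> 5 (same)
  Node 3: index 0 -> 0 (same)
  Node 4: index 3 -> 3 (same)
  Node 5: index 6 -> 6 (same)
  Node 6: index 4 -> 4 (same)
Nodes that changed position: none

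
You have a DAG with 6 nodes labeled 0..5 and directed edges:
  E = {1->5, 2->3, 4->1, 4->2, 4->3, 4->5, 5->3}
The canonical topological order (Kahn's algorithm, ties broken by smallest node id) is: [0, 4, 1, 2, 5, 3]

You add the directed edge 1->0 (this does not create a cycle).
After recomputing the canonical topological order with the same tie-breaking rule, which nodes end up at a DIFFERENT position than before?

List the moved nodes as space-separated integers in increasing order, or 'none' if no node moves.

Old toposort: [0, 4, 1, 2, 5, 3]
Added edge 1->0
Recompute Kahn (smallest-id tiebreak):
  initial in-degrees: [1, 1, 1, 3, 0, 2]
  ready (indeg=0): [4]
  pop 4: indeg[1]->0; indeg[2]->0; indeg[3]->2; indeg[5]->1 | ready=[1, 2] | order so far=[4]
  pop 1: indeg[0]->0; indeg[5]->0 | ready=[0, 2, 5] | order so far=[4, 1]
  pop 0: no out-edges | ready=[2, 5] | order so far=[4, 1, 0]
  pop 2: indeg[3]->1 | ready=[5] | order so far=[4, 1, 0, 2]
  pop 5: indeg[3]->0 | ready=[3] | order so far=[4, 1, 0, 2, 5]
  pop 3: no out-edges | ready=[] | order so far=[4, 1, 0, 2, 5, 3]
New canonical toposort: [4, 1, 0, 2, 5, 3]
Compare positions:
  Node 0: index 0 -> 2 (moved)
  Node 1: index 2 -> 1 (moved)
  Node 2: index 3 -> 3 (same)
  Node 3: index 5 -> 5 (same)
  Node 4: index 1 -> 0 (moved)
  Node 5: index 4 -> 4 (same)
Nodes that changed position: 0 1 4

Answer: 0 1 4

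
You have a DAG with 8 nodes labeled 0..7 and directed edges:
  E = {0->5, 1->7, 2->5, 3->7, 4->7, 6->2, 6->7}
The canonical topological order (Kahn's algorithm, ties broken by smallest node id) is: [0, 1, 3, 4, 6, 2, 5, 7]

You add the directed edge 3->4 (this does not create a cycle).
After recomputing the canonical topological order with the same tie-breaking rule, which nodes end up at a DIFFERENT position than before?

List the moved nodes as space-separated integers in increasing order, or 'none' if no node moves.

Old toposort: [0, 1, 3, 4, 6, 2, 5, 7]
Added edge 3->4
Recompute Kahn (smallest-id tiebreak):
  initial in-degrees: [0, 0, 1, 0, 1, 2, 0, 4]
  ready (indeg=0): [0, 1, 3, 6]
  pop 0: indeg[5]->1 | ready=[1, 3, 6] | order so far=[0]
  pop 1: indeg[7]->3 | ready=[3, 6] | order so far=[0, 1]
  pop 3: indeg[4]->0; indeg[7]->2 | ready=[4, 6] | order so far=[0, 1, 3]
  pop 4: indeg[7]->1 | ready=[6] | order so far=[0, 1, 3, 4]
  pop 6: indeg[2]->0; indeg[7]->0 | ready=[2, 7] | order so far=[0, 1, 3, 4, 6]
  pop 2: indeg[5]->0 | ready=[5, 7] | order so far=[0, 1, 3, 4, 6, 2]
  pop 5: no out-edges | ready=[7] | order so far=[0, 1, 3, 4, 6, 2, 5]
  pop 7: no out-edges | ready=[] | order so far=[0, 1, 3, 4, 6, 2, 5, 7]
New canonical toposort: [0, 1, 3, 4, 6, 2, 5, 7]
Compare positions:
  Node 0: index 0 -> 0 (same)
  Node 1: index 1 -> 1 (same)
  Node 2: index 5 -> 5 (same)
  Node 3: index 2 -> 2 (same)
  Node 4: index 3 -> 3 (same)
  Node 5: index 6 -> 6 (same)
  Node 6: index 4 -> 4 (same)
  Node 7: index 7 -> 7 (same)
Nodes that changed position: none

Answer: none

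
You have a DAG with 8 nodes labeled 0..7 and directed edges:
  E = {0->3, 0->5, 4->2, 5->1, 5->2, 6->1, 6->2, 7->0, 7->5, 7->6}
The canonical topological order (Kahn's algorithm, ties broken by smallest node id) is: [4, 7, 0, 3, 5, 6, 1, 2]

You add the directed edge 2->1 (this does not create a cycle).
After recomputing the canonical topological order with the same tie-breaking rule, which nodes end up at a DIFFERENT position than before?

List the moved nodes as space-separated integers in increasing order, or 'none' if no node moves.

Old toposort: [4, 7, 0, 3, 5, 6, 1, 2]
Added edge 2->1
Recompute Kahn (smallest-id tiebreak):
  initial in-degrees: [1, 3, 3, 1, 0, 2, 1, 0]
  ready (indeg=0): [4, 7]
  pop 4: indeg[2]->2 | ready=[7] | order so far=[4]
  pop 7: indeg[0]->0; indeg[5]->1; indeg[6]->0 | ready=[0, 6] | order so far=[4, 7]
  pop 0: indeg[3]->0; indeg[5]->0 | ready=[3, 5, 6] | order so far=[4, 7, 0]
  pop 3: no out-edges | ready=[5, 6] | order so far=[4, 7, 0, 3]
  pop 5: indeg[1]->2; indeg[2]->1 | ready=[6] | order so far=[4, 7, 0, 3, 5]
  pop 6: indeg[1]->1; indeg[2]->0 | ready=[2] | order so far=[4, 7, 0, 3, 5, 6]
  pop 2: indeg[1]->0 | ready=[1] | order so far=[4, 7, 0, 3, 5, 6, 2]
  pop 1: no out-edges | ready=[] | order so far=[4, 7, 0, 3, 5, 6, 2, 1]
New canonical toposort: [4, 7, 0, 3, 5, 6, 2, 1]
Compare positions:
  Node 0: index 2 -> 2 (same)
  Node 1: index 6 -> 7 (moved)
  Node 2: index 7 -> 6 (moved)
  Node 3: index 3 -> 3 (same)
  Node 4: index 0 -> 0 (same)
  Node 5: index 4 -> 4 (same)
  Node 6: index 5 -> 5 (same)
  Node 7: index 1 -> 1 (same)
Nodes that changed position: 1 2

Answer: 1 2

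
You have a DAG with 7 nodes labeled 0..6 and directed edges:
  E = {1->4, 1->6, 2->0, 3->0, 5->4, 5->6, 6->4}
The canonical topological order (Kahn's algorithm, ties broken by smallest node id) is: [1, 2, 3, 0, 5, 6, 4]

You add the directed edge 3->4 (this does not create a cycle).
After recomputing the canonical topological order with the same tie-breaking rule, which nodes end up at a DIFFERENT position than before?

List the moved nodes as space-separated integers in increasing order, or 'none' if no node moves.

Answer: none

Derivation:
Old toposort: [1, 2, 3, 0, 5, 6, 4]
Added edge 3->4
Recompute Kahn (smallest-id tiebreak):
  initial in-degrees: [2, 0, 0, 0, 4, 0, 2]
  ready (indeg=0): [1, 2, 3, 5]
  pop 1: indeg[4]->3; indeg[6]->1 | ready=[2, 3, 5] | order so far=[1]
  pop 2: indeg[0]->1 | ready=[3, 5] | order so far=[1, 2]
  pop 3: indeg[0]->0; indeg[4]->2 | ready=[0, 5] | order so far=[1, 2, 3]
  pop 0: no out-edges | ready=[5] | order so far=[1, 2, 3, 0]
  pop 5: indeg[4]->1; indeg[6]->0 | ready=[6] | order so far=[1, 2, 3, 0, 5]
  pop 6: indeg[4]->0 | ready=[4] | order so far=[1, 2, 3, 0, 5, 6]
  pop 4: no out-edges | ready=[] | order so far=[1, 2, 3, 0, 5, 6, 4]
New canonical toposort: [1, 2, 3, 0, 5, 6, 4]
Compare positions:
  Node 0: index 3 -> 3 (same)
  Node 1: index 0 -> 0 (same)
  Node 2: index 1 -> 1 (same)
  Node 3: index 2 -> 2 (same)
  Node 4: index 6 -> 6 (same)
  Node 5: index 4 -> 4 (same)
  Node 6: index 5 -> 5 (same)
Nodes that changed position: none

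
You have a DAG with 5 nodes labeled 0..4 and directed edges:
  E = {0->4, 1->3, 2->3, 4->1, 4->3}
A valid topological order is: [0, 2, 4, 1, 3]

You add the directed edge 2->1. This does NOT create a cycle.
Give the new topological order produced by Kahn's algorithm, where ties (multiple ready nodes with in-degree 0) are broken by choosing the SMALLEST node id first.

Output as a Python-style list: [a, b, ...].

Old toposort: [0, 2, 4, 1, 3]
Added edge: 2->1
Position of 2 (1) < position of 1 (3). Old order still valid.
Run Kahn's algorithm (break ties by smallest node id):
  initial in-degrees: [0, 2, 0, 3, 1]
  ready (indeg=0): [0, 2]
  pop 0: indeg[4]->0 | ready=[2, 4] | order so far=[0]
  pop 2: indeg[1]->1; indeg[3]->2 | ready=[4] | order so far=[0, 2]
  pop 4: indeg[1]->0; indeg[3]->1 | ready=[1] | order so far=[0, 2, 4]
  pop 1: indeg[3]->0 | ready=[3] | order so far=[0, 2, 4, 1]
  pop 3: no out-edges | ready=[] | order so far=[0, 2, 4, 1, 3]
  Result: [0, 2, 4, 1, 3]

Answer: [0, 2, 4, 1, 3]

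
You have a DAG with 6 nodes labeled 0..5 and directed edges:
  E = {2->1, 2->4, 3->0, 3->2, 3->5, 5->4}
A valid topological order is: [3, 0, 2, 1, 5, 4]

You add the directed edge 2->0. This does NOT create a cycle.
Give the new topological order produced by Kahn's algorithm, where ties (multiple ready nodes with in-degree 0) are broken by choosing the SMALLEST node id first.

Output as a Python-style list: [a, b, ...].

Answer: [3, 2, 0, 1, 5, 4]

Derivation:
Old toposort: [3, 0, 2, 1, 5, 4]
Added edge: 2->0
Position of 2 (2) > position of 0 (1). Must reorder: 2 must now come before 0.
Run Kahn's algorithm (break ties by smallest node id):
  initial in-degrees: [2, 1, 1, 0, 2, 1]
  ready (indeg=0): [3]
  pop 3: indeg[0]->1; indeg[2]->0; indeg[5]->0 | ready=[2, 5] | order so far=[3]
  pop 2: indeg[0]->0; indeg[1]->0; indeg[4]->1 | ready=[0, 1, 5] | order so far=[3, 2]
  pop 0: no out-edges | ready=[1, 5] | order so far=[3, 2, 0]
  pop 1: no out-edges | ready=[5] | order so far=[3, 2, 0, 1]
  pop 5: indeg[4]->0 | ready=[4] | order so far=[3, 2, 0, 1, 5]
  pop 4: no out-edges | ready=[] | order so far=[3, 2, 0, 1, 5, 4]
  Result: [3, 2, 0, 1, 5, 4]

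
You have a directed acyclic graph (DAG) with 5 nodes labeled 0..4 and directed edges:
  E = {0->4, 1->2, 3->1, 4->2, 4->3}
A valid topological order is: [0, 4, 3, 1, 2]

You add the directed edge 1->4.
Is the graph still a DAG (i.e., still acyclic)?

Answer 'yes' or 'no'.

Answer: no

Derivation:
Given toposort: [0, 4, 3, 1, 2]
Position of 1: index 3; position of 4: index 1
New edge 1->4: backward (u after v in old order)
Backward edge: old toposort is now invalid. Check if this creates a cycle.
Does 4 already reach 1? Reachable from 4: [1, 2, 3, 4]. YES -> cycle!
Still a DAG? no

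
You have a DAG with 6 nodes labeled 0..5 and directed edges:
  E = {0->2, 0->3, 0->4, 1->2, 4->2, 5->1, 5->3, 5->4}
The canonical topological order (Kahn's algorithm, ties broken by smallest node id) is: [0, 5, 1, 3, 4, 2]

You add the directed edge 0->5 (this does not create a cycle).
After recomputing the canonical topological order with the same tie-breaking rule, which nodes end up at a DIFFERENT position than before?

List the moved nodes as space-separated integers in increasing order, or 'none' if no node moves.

Answer: none

Derivation:
Old toposort: [0, 5, 1, 3, 4, 2]
Added edge 0->5
Recompute Kahn (smallest-id tiebreak):
  initial in-degrees: [0, 1, 3, 2, 2, 1]
  ready (indeg=0): [0]
  pop 0: indeg[2]->2; indeg[3]->1; indeg[4]->1; indeg[5]->0 | ready=[5] | order so far=[0]
  pop 5: indeg[1]->0; indeg[3]->0; indeg[4]->0 | ready=[1, 3, 4] | order so far=[0, 5]
  pop 1: indeg[2]->1 | ready=[3, 4] | order so far=[0, 5, 1]
  pop 3: no out-edges | ready=[4] | order so far=[0, 5, 1, 3]
  pop 4: indeg[2]->0 | ready=[2] | order so far=[0, 5, 1, 3, 4]
  pop 2: no out-edges | ready=[] | order so far=[0, 5, 1, 3, 4, 2]
New canonical toposort: [0, 5, 1, 3, 4, 2]
Compare positions:
  Node 0: index 0 -> 0 (same)
  Node 1: index 2 -> 2 (same)
  Node 2: index 5 -> 5 (same)
  Node 3: index 3 -> 3 (same)
  Node 4: index 4 -> 4 (same)
  Node 5: index 1 -> 1 (same)
Nodes that changed position: none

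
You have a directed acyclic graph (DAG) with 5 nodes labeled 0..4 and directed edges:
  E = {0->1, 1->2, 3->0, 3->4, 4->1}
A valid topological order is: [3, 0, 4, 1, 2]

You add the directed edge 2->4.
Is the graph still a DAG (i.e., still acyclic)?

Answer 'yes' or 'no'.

Answer: no

Derivation:
Given toposort: [3, 0, 4, 1, 2]
Position of 2: index 4; position of 4: index 2
New edge 2->4: backward (u after v in old order)
Backward edge: old toposort is now invalid. Check if this creates a cycle.
Does 4 already reach 2? Reachable from 4: [1, 2, 4]. YES -> cycle!
Still a DAG? no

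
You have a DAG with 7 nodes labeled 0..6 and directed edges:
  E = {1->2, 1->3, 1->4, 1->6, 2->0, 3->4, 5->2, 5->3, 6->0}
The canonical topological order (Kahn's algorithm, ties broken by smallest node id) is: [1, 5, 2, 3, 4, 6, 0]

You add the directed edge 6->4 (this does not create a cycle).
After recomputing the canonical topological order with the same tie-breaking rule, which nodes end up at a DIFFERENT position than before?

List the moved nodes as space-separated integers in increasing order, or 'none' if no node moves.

Old toposort: [1, 5, 2, 3, 4, 6, 0]
Added edge 6->4
Recompute Kahn (smallest-id tiebreak):
  initial in-degrees: [2, 0, 2, 2, 3, 0, 1]
  ready (indeg=0): [1, 5]
  pop 1: indeg[2]->1; indeg[3]->1; indeg[4]->2; indeg[6]->0 | ready=[5, 6] | order so far=[1]
  pop 5: indeg[2]->0; indeg[3]->0 | ready=[2, 3, 6] | order so far=[1, 5]
  pop 2: indeg[0]->1 | ready=[3, 6] | order so far=[1, 5, 2]
  pop 3: indeg[4]->1 | ready=[6] | order so far=[1, 5, 2, 3]
  pop 6: indeg[0]->0; indeg[4]->0 | ready=[0, 4] | order so far=[1, 5, 2, 3, 6]
  pop 0: no out-edges | ready=[4] | order so far=[1, 5, 2, 3, 6, 0]
  pop 4: no out-edges | ready=[] | order so far=[1, 5, 2, 3, 6, 0, 4]
New canonical toposort: [1, 5, 2, 3, 6, 0, 4]
Compare positions:
  Node 0: index 6 -> 5 (moved)
  Node 1: index 0 -> 0 (same)
  Node 2: index 2 -> 2 (same)
  Node 3: index 3 -> 3 (same)
  Node 4: index 4 -> 6 (moved)
  Node 5: index 1 -> 1 (same)
  Node 6: index 5 -> 4 (moved)
Nodes that changed position: 0 4 6

Answer: 0 4 6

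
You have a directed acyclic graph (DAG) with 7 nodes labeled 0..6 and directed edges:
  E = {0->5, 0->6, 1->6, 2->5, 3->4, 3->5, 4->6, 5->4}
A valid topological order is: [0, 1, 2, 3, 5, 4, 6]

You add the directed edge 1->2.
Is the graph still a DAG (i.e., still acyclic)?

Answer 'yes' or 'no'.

Given toposort: [0, 1, 2, 3, 5, 4, 6]
Position of 1: index 1; position of 2: index 2
New edge 1->2: forward
Forward edge: respects the existing order. Still a DAG, same toposort still valid.
Still a DAG? yes

Answer: yes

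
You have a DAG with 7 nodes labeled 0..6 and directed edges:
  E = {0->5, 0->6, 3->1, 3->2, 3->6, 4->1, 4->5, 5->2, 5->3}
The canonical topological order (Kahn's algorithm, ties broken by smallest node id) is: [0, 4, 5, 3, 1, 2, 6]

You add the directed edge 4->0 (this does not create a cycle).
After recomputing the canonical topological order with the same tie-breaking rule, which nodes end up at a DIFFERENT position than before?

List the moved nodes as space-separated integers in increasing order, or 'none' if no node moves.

Old toposort: [0, 4, 5, 3, 1, 2, 6]
Added edge 4->0
Recompute Kahn (smallest-id tiebreak):
  initial in-degrees: [1, 2, 2, 1, 0, 2, 2]
  ready (indeg=0): [4]
  pop 4: indeg[0]->0; indeg[1]->1; indeg[5]->1 | ready=[0] | order so far=[4]
  pop 0: indeg[5]->0; indeg[6]->1 | ready=[5] | order so far=[4, 0]
  pop 5: indeg[2]->1; indeg[3]->0 | ready=[3] | order so far=[4, 0, 5]
  pop 3: indeg[1]->0; indeg[2]->0; indeg[6]->0 | ready=[1, 2, 6] | order so far=[4, 0, 5, 3]
  pop 1: no out-edges | ready=[2, 6] | order so far=[4, 0, 5, 3, 1]
  pop 2: no out-edges | ready=[6] | order so far=[4, 0, 5, 3, 1, 2]
  pop 6: no out-edges | ready=[] | order so far=[4, 0, 5, 3, 1, 2, 6]
New canonical toposort: [4, 0, 5, 3, 1, 2, 6]
Compare positions:
  Node 0: index 0 -> 1 (moved)
  Node 1: index 4 -> 4 (same)
  Node 2: index 5 -> 5 (same)
  Node 3: index 3 -> 3 (same)
  Node 4: index 1 -> 0 (moved)
  Node 5: index 2 -> 2 (same)
  Node 6: index 6 -> 6 (same)
Nodes that changed position: 0 4

Answer: 0 4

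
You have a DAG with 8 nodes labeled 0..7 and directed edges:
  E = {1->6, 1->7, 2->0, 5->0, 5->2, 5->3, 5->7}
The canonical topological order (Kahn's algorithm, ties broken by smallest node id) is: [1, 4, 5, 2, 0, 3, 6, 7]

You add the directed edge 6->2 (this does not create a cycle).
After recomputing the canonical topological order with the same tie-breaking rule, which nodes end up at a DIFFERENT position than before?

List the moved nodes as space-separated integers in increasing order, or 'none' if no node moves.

Answer: 0 2 3 6

Derivation:
Old toposort: [1, 4, 5, 2, 0, 3, 6, 7]
Added edge 6->2
Recompute Kahn (smallest-id tiebreak):
  initial in-degrees: [2, 0, 2, 1, 0, 0, 1, 2]
  ready (indeg=0): [1, 4, 5]
  pop 1: indeg[6]->0; indeg[7]->1 | ready=[4, 5, 6] | order so far=[1]
  pop 4: no out-edges | ready=[5, 6] | order so far=[1, 4]
  pop 5: indeg[0]->1; indeg[2]->1; indeg[3]->0; indeg[7]->0 | ready=[3, 6, 7] | order so far=[1, 4, 5]
  pop 3: no out-edges | ready=[6, 7] | order so far=[1, 4, 5, 3]
  pop 6: indeg[2]->0 | ready=[2, 7] | order so far=[1, 4, 5, 3, 6]
  pop 2: indeg[0]->0 | ready=[0, 7] | order so far=[1, 4, 5, 3, 6, 2]
  pop 0: no out-edges | ready=[7] | order so far=[1, 4, 5, 3, 6, 2, 0]
  pop 7: no out-edges | ready=[] | order so far=[1, 4, 5, 3, 6, 2, 0, 7]
New canonical toposort: [1, 4, 5, 3, 6, 2, 0, 7]
Compare positions:
  Node 0: index 4 -> 6 (moved)
  Node 1: index 0 -> 0 (same)
  Node 2: index 3 -> 5 (moved)
  Node 3: index 5 -> 3 (moved)
  Node 4: index 1 -> 1 (same)
  Node 5: index 2 -> 2 (same)
  Node 6: index 6 -> 4 (moved)
  Node 7: index 7 -> 7 (same)
Nodes that changed position: 0 2 3 6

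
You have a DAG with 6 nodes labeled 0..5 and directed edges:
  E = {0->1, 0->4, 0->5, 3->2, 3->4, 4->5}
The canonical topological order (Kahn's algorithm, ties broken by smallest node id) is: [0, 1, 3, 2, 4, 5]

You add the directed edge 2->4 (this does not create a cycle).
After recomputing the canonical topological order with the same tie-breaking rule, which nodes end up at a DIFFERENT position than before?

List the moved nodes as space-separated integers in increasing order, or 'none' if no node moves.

Old toposort: [0, 1, 3, 2, 4, 5]
Added edge 2->4
Recompute Kahn (smallest-id tiebreak):
  initial in-degrees: [0, 1, 1, 0, 3, 2]
  ready (indeg=0): [0, 3]
  pop 0: indeg[1]->0; indeg[4]->2; indeg[5]->1 | ready=[1, 3] | order so far=[0]
  pop 1: no out-edges | ready=[3] | order so far=[0, 1]
  pop 3: indeg[2]->0; indeg[4]->1 | ready=[2] | order so far=[0, 1, 3]
  pop 2: indeg[4]->0 | ready=[4] | order so far=[0, 1, 3, 2]
  pop 4: indeg[5]->0 | ready=[5] | order so far=[0, 1, 3, 2, 4]
  pop 5: no out-edges | ready=[] | order so far=[0, 1, 3, 2, 4, 5]
New canonical toposort: [0, 1, 3, 2, 4, 5]
Compare positions:
  Node 0: index 0 -> 0 (same)
  Node 1: index 1 -> 1 (same)
  Node 2: index 3 -> 3 (same)
  Node 3: index 2 -> 2 (same)
  Node 4: index 4 -> 4 (same)
  Node 5: index 5 -> 5 (same)
Nodes that changed position: none

Answer: none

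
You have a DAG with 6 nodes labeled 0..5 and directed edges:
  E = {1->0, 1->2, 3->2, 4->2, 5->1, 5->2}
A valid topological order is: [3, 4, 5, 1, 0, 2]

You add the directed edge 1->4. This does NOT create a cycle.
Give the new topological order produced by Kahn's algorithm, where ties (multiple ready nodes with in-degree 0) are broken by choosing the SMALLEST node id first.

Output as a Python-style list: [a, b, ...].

Old toposort: [3, 4, 5, 1, 0, 2]
Added edge: 1->4
Position of 1 (3) > position of 4 (1). Must reorder: 1 must now come before 4.
Run Kahn's algorithm (break ties by smallest node id):
  initial in-degrees: [1, 1, 4, 0, 1, 0]
  ready (indeg=0): [3, 5]
  pop 3: indeg[2]->3 | ready=[5] | order so far=[3]
  pop 5: indeg[1]->0; indeg[2]->2 | ready=[1] | order so far=[3, 5]
  pop 1: indeg[0]->0; indeg[2]->1; indeg[4]->0 | ready=[0, 4] | order so far=[3, 5, 1]
  pop 0: no out-edges | ready=[4] | order so far=[3, 5, 1, 0]
  pop 4: indeg[2]->0 | ready=[2] | order so far=[3, 5, 1, 0, 4]
  pop 2: no out-edges | ready=[] | order so far=[3, 5, 1, 0, 4, 2]
  Result: [3, 5, 1, 0, 4, 2]

Answer: [3, 5, 1, 0, 4, 2]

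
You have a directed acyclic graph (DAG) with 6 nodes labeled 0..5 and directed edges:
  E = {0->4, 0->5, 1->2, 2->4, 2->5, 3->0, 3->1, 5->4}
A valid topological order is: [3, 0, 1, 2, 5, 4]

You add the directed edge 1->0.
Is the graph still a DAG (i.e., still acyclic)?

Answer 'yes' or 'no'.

Given toposort: [3, 0, 1, 2, 5, 4]
Position of 1: index 2; position of 0: index 1
New edge 1->0: backward (u after v in old order)
Backward edge: old toposort is now invalid. Check if this creates a cycle.
Does 0 already reach 1? Reachable from 0: [0, 4, 5]. NO -> still a DAG (reorder needed).
Still a DAG? yes

Answer: yes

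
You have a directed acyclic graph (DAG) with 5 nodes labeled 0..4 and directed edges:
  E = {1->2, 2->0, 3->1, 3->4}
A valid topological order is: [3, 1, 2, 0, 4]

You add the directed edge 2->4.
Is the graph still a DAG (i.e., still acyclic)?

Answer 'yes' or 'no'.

Answer: yes

Derivation:
Given toposort: [3, 1, 2, 0, 4]
Position of 2: index 2; position of 4: index 4
New edge 2->4: forward
Forward edge: respects the existing order. Still a DAG, same toposort still valid.
Still a DAG? yes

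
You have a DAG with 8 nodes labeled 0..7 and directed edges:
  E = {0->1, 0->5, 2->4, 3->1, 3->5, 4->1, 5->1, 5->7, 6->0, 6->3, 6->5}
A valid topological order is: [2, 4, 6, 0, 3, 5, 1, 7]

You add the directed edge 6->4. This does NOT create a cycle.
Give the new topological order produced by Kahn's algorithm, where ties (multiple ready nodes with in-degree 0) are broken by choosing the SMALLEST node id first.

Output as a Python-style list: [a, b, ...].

Answer: [2, 6, 0, 3, 4, 5, 1, 7]

Derivation:
Old toposort: [2, 4, 6, 0, 3, 5, 1, 7]
Added edge: 6->4
Position of 6 (2) > position of 4 (1). Must reorder: 6 must now come before 4.
Run Kahn's algorithm (break ties by smallest node id):
  initial in-degrees: [1, 4, 0, 1, 2, 3, 0, 1]
  ready (indeg=0): [2, 6]
  pop 2: indeg[4]->1 | ready=[6] | order so far=[2]
  pop 6: indeg[0]->0; indeg[3]->0; indeg[4]->0; indeg[5]->2 | ready=[0, 3, 4] | order so far=[2, 6]
  pop 0: indeg[1]->3; indeg[5]->1 | ready=[3, 4] | order so far=[2, 6, 0]
  pop 3: indeg[1]->2; indeg[5]->0 | ready=[4, 5] | order so far=[2, 6, 0, 3]
  pop 4: indeg[1]->1 | ready=[5] | order so far=[2, 6, 0, 3, 4]
  pop 5: indeg[1]->0; indeg[7]->0 | ready=[1, 7] | order so far=[2, 6, 0, 3, 4, 5]
  pop 1: no out-edges | ready=[7] | order so far=[2, 6, 0, 3, 4, 5, 1]
  pop 7: no out-edges | ready=[] | order so far=[2, 6, 0, 3, 4, 5, 1, 7]
  Result: [2, 6, 0, 3, 4, 5, 1, 7]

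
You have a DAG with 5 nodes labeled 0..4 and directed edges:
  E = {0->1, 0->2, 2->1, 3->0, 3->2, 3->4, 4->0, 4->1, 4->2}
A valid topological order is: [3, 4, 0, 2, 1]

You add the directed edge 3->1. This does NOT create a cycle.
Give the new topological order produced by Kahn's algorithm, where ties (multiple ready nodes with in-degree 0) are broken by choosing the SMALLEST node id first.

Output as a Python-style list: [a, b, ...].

Old toposort: [3, 4, 0, 2, 1]
Added edge: 3->1
Position of 3 (0) < position of 1 (4). Old order still valid.
Run Kahn's algorithm (break ties by smallest node id):
  initial in-degrees: [2, 4, 3, 0, 1]
  ready (indeg=0): [3]
  pop 3: indeg[0]->1; indeg[1]->3; indeg[2]->2; indeg[4]->0 | ready=[4] | order so far=[3]
  pop 4: indeg[0]->0; indeg[1]->2; indeg[2]->1 | ready=[0] | order so far=[3, 4]
  pop 0: indeg[1]->1; indeg[2]->0 | ready=[2] | order so far=[3, 4, 0]
  pop 2: indeg[1]->0 | ready=[1] | order so far=[3, 4, 0, 2]
  pop 1: no out-edges | ready=[] | order so far=[3, 4, 0, 2, 1]
  Result: [3, 4, 0, 2, 1]

Answer: [3, 4, 0, 2, 1]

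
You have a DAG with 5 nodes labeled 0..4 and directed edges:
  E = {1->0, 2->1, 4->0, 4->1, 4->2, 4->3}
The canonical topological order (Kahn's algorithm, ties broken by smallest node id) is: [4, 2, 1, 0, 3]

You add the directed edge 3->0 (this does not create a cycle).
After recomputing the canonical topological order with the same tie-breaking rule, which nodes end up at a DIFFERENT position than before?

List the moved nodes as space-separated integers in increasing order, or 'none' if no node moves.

Answer: 0 3

Derivation:
Old toposort: [4, 2, 1, 0, 3]
Added edge 3->0
Recompute Kahn (smallest-id tiebreak):
  initial in-degrees: [3, 2, 1, 1, 0]
  ready (indeg=0): [4]
  pop 4: indeg[0]->2; indeg[1]->1; indeg[2]->0; indeg[3]->0 | ready=[2, 3] | order so far=[4]
  pop 2: indeg[1]->0 | ready=[1, 3] | order so far=[4, 2]
  pop 1: indeg[0]->1 | ready=[3] | order so far=[4, 2, 1]
  pop 3: indeg[0]->0 | ready=[0] | order so far=[4, 2, 1, 3]
  pop 0: no out-edges | ready=[] | order so far=[4, 2, 1, 3, 0]
New canonical toposort: [4, 2, 1, 3, 0]
Compare positions:
  Node 0: index 3 -> 4 (moved)
  Node 1: index 2 -> 2 (same)
  Node 2: index 1 -> 1 (same)
  Node 3: index 4 -> 3 (moved)
  Node 4: index 0 -> 0 (same)
Nodes that changed position: 0 3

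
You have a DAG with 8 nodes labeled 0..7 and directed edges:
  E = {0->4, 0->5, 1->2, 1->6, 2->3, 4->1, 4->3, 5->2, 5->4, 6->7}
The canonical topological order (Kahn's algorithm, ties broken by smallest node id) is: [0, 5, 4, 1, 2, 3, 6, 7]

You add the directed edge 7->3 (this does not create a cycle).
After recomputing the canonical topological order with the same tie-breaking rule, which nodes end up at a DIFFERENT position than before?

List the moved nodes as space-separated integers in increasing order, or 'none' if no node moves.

Old toposort: [0, 5, 4, 1, 2, 3, 6, 7]
Added edge 7->3
Recompute Kahn (smallest-id tiebreak):
  initial in-degrees: [0, 1, 2, 3, 2, 1, 1, 1]
  ready (indeg=0): [0]
  pop 0: indeg[4]->1; indeg[5]->0 | ready=[5] | order so far=[0]
  pop 5: indeg[2]->1; indeg[4]->0 | ready=[4] | order so far=[0, 5]
  pop 4: indeg[1]->0; indeg[3]->2 | ready=[1] | order so far=[0, 5, 4]
  pop 1: indeg[2]->0; indeg[6]->0 | ready=[2, 6] | order so far=[0, 5, 4, 1]
  pop 2: indeg[3]->1 | ready=[6] | order so far=[0, 5, 4, 1, 2]
  pop 6: indeg[7]->0 | ready=[7] | order so far=[0, 5, 4, 1, 2, 6]
  pop 7: indeg[3]->0 | ready=[3] | order so far=[0, 5, 4, 1, 2, 6, 7]
  pop 3: no out-edges | ready=[] | order so far=[0, 5, 4, 1, 2, 6, 7, 3]
New canonical toposort: [0, 5, 4, 1, 2, 6, 7, 3]
Compare positions:
  Node 0: index 0 -> 0 (same)
  Node 1: index 3 -> 3 (same)
  Node 2: index 4 -> 4 (same)
  Node 3: index 5 -> 7 (moved)
  Node 4: index 2 -> 2 (same)
  Node 5: index 1 -> 1 (same)
  Node 6: index 6 -> 5 (moved)
  Node 7: index 7 -> 6 (moved)
Nodes that changed position: 3 6 7

Answer: 3 6 7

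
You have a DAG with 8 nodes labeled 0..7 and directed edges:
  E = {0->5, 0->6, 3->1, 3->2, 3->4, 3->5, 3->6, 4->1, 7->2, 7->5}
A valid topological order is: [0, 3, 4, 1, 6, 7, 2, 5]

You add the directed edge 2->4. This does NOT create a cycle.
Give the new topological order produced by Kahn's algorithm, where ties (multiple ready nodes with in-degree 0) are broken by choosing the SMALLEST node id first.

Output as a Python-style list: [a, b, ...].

Old toposort: [0, 3, 4, 1, 6, 7, 2, 5]
Added edge: 2->4
Position of 2 (6) > position of 4 (2). Must reorder: 2 must now come before 4.
Run Kahn's algorithm (break ties by smallest node id):
  initial in-degrees: [0, 2, 2, 0, 2, 3, 2, 0]
  ready (indeg=0): [0, 3, 7]
  pop 0: indeg[5]->2; indeg[6]->1 | ready=[3, 7] | order so far=[0]
  pop 3: indeg[1]->1; indeg[2]->1; indeg[4]->1; indeg[5]->1; indeg[6]->0 | ready=[6, 7] | order so far=[0, 3]
  pop 6: no out-edges | ready=[7] | order so far=[0, 3, 6]
  pop 7: indeg[2]->0; indeg[5]->0 | ready=[2, 5] | order so far=[0, 3, 6, 7]
  pop 2: indeg[4]->0 | ready=[4, 5] | order so far=[0, 3, 6, 7, 2]
  pop 4: indeg[1]->0 | ready=[1, 5] | order so far=[0, 3, 6, 7, 2, 4]
  pop 1: no out-edges | ready=[5] | order so far=[0, 3, 6, 7, 2, 4, 1]
  pop 5: no out-edges | ready=[] | order so far=[0, 3, 6, 7, 2, 4, 1, 5]
  Result: [0, 3, 6, 7, 2, 4, 1, 5]

Answer: [0, 3, 6, 7, 2, 4, 1, 5]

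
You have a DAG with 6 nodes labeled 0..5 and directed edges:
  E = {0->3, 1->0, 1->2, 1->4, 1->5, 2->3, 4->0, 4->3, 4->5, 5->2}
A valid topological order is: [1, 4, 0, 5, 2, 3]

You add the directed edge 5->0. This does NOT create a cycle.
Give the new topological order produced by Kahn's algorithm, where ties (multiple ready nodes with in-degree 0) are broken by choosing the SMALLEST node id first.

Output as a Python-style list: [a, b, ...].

Answer: [1, 4, 5, 0, 2, 3]

Derivation:
Old toposort: [1, 4, 0, 5, 2, 3]
Added edge: 5->0
Position of 5 (3) > position of 0 (2). Must reorder: 5 must now come before 0.
Run Kahn's algorithm (break ties by smallest node id):
  initial in-degrees: [3, 0, 2, 3, 1, 2]
  ready (indeg=0): [1]
  pop 1: indeg[0]->2; indeg[2]->1; indeg[4]->0; indeg[5]->1 | ready=[4] | order so far=[1]
  pop 4: indeg[0]->1; indeg[3]->2; indeg[5]->0 | ready=[5] | order so far=[1, 4]
  pop 5: indeg[0]->0; indeg[2]->0 | ready=[0, 2] | order so far=[1, 4, 5]
  pop 0: indeg[3]->1 | ready=[2] | order so far=[1, 4, 5, 0]
  pop 2: indeg[3]->0 | ready=[3] | order so far=[1, 4, 5, 0, 2]
  pop 3: no out-edges | ready=[] | order so far=[1, 4, 5, 0, 2, 3]
  Result: [1, 4, 5, 0, 2, 3]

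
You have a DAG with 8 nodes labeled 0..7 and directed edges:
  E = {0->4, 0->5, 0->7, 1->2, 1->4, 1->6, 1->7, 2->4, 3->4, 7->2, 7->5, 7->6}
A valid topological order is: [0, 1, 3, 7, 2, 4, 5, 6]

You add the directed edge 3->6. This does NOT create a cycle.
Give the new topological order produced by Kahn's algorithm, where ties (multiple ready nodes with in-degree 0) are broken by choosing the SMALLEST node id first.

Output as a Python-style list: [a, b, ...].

Old toposort: [0, 1, 3, 7, 2, 4, 5, 6]
Added edge: 3->6
Position of 3 (2) < position of 6 (7). Old order still valid.
Run Kahn's algorithm (break ties by smallest node id):
  initial in-degrees: [0, 0, 2, 0, 4, 2, 3, 2]
  ready (indeg=0): [0, 1, 3]
  pop 0: indeg[4]->3; indeg[5]->1; indeg[7]->1 | ready=[1, 3] | order so far=[0]
  pop 1: indeg[2]->1; indeg[4]->2; indeg[6]->2; indeg[7]->0 | ready=[3, 7] | order so far=[0, 1]
  pop 3: indeg[4]->1; indeg[6]->1 | ready=[7] | order so far=[0, 1, 3]
  pop 7: indeg[2]->0; indeg[5]->0; indeg[6]->0 | ready=[2, 5, 6] | order so far=[0, 1, 3, 7]
  pop 2: indeg[4]->0 | ready=[4, 5, 6] | order so far=[0, 1, 3, 7, 2]
  pop 4: no out-edges | ready=[5, 6] | order so far=[0, 1, 3, 7, 2, 4]
  pop 5: no out-edges | ready=[6] | order so far=[0, 1, 3, 7, 2, 4, 5]
  pop 6: no out-edges | ready=[] | order so far=[0, 1, 3, 7, 2, 4, 5, 6]
  Result: [0, 1, 3, 7, 2, 4, 5, 6]

Answer: [0, 1, 3, 7, 2, 4, 5, 6]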